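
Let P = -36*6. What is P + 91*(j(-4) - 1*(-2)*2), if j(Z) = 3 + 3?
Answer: 694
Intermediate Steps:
j(Z) = 6
P = -216 (P = -18*12 = -216)
P + 91*(j(-4) - 1*(-2)*2) = -216 + 91*(6 - 1*(-2)*2) = -216 + 91*(6 + 2*2) = -216 + 91*(6 + 4) = -216 + 91*10 = -216 + 910 = 694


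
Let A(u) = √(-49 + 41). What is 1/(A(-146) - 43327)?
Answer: -43327/1877228937 - 2*I*√2/1877228937 ≈ -2.308e-5 - 1.5067e-9*I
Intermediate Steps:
A(u) = 2*I*√2 (A(u) = √(-8) = 2*I*√2)
1/(A(-146) - 43327) = 1/(2*I*√2 - 43327) = 1/(-43327 + 2*I*√2)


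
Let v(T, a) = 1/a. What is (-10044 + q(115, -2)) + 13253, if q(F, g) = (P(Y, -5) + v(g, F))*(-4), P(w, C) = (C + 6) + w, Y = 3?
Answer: 367191/115 ≈ 3193.0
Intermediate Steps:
P(w, C) = 6 + C + w (P(w, C) = (6 + C) + w = 6 + C + w)
q(F, g) = -16 - 4/F (q(F, g) = ((6 - 5 + 3) + 1/F)*(-4) = (4 + 1/F)*(-4) = -16 - 4/F)
(-10044 + q(115, -2)) + 13253 = (-10044 + (-16 - 4/115)) + 13253 = (-10044 - 1844/115) + 13253 = -1156904/115 + 13253 = 367191/115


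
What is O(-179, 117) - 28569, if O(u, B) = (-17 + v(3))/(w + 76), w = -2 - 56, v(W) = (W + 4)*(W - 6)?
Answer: -257140/9 ≈ -28571.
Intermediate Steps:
v(W) = (-6 + W)*(4 + W) (v(W) = (4 + W)*(-6 + W) = (-6 + W)*(4 + W))
w = -58
O(u, B) = -19/9 (O(u, B) = (-17 + (-24 + 3² - 2*3))/(-58 + 76) = (-17 + (-24 + 9 - 6))/18 = (-17 - 21)*(1/18) = -38*1/18 = -19/9)
O(-179, 117) - 28569 = -19/9 - 28569 = -257140/9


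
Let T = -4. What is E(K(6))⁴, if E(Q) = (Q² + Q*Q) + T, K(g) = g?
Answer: 21381376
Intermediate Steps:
E(Q) = -4 + 2*Q² (E(Q) = (Q² + Q*Q) - 4 = (Q² + Q²) - 4 = 2*Q² - 4 = -4 + 2*Q²)
E(K(6))⁴ = (-4 + 2*6²)⁴ = (-4 + 2*36)⁴ = (-4 + 72)⁴ = 68⁴ = 21381376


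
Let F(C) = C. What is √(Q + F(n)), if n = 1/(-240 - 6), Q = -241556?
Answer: I*√14618003142/246 ≈ 491.48*I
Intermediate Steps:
n = -1/246 (n = 1/(-246) = -1/246 ≈ -0.0040650)
√(Q + F(n)) = √(-241556 - 1/246) = √(-59422777/246) = I*√14618003142/246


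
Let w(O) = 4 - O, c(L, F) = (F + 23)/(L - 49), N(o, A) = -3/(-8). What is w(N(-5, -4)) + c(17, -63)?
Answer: 39/8 ≈ 4.8750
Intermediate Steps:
N(o, A) = 3/8 (N(o, A) = -3*(-⅛) = 3/8)
c(L, F) = (23 + F)/(-49 + L)
w(N(-5, -4)) + c(17, -63) = (4 - 1*3/8) + (23 - 63)/(-49 + 17) = (4 - 3/8) - 40/(-32) = 29/8 - 1/32*(-40) = 29/8 + 5/4 = 39/8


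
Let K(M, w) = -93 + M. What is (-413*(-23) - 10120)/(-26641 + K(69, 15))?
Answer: 621/26665 ≈ 0.023289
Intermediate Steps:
(-413*(-23) - 10120)/(-26641 + K(69, 15)) = (-413*(-23) - 10120)/(-26641 + (-93 + 69)) = (9499 - 10120)/(-26641 - 24) = -621/(-26665) = -621*(-1/26665) = 621/26665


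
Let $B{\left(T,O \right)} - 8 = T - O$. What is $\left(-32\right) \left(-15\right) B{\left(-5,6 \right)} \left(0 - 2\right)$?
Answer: $2880$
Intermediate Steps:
$B{\left(T,O \right)} = 8 + T - O$ ($B{\left(T,O \right)} = 8 - \left(O - T\right) = 8 + T - O$)
$\left(-32\right) \left(-15\right) B{\left(-5,6 \right)} \left(0 - 2\right) = \left(-32\right) \left(-15\right) \left(8 - 5 - 6\right) \left(0 - 2\right) = 480 \left(8 - 5 - 6\right) \left(-2\right) = 480 \left(\left(-3\right) \left(-2\right)\right) = 480 \cdot 6 = 2880$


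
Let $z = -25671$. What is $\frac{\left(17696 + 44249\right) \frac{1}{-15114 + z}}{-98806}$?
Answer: $\frac{12389}{805960542} \approx 1.5372 \cdot 10^{-5}$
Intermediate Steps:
$\frac{\left(17696 + 44249\right) \frac{1}{-15114 + z}}{-98806} = \frac{\left(17696 + 44249\right) \frac{1}{-15114 - 25671}}{-98806} = \frac{61945}{-40785} \left(- \frac{1}{98806}\right) = 61945 \left(- \frac{1}{40785}\right) \left(- \frac{1}{98806}\right) = \left(- \frac{12389}{8157}\right) \left(- \frac{1}{98806}\right) = \frac{12389}{805960542}$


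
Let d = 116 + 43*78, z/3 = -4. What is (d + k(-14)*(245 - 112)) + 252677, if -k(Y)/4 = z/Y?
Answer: 255691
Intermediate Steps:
z = -12 (z = 3*(-4) = -12)
k(Y) = 48/Y (k(Y) = -(-48)/Y = 48/Y)
d = 3470 (d = 116 + 3354 = 3470)
(d + k(-14)*(245 - 112)) + 252677 = (3470 + (48/(-14))*(245 - 112)) + 252677 = (3470 + (48*(-1/14))*133) + 252677 = (3470 - 24/7*133) + 252677 = (3470 - 456) + 252677 = 3014 + 252677 = 255691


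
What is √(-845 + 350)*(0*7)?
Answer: 0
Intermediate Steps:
√(-845 + 350)*(0*7) = √(-495)*0 = (3*I*√55)*0 = 0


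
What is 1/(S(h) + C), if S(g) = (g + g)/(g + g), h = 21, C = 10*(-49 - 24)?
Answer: -1/729 ≈ -0.0013717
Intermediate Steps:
C = -730 (C = 10*(-73) = -730)
S(g) = 1 (S(g) = (2*g)/((2*g)) = (2*g)*(1/(2*g)) = 1)
1/(S(h) + C) = 1/(1 - 730) = 1/(-729) = -1/729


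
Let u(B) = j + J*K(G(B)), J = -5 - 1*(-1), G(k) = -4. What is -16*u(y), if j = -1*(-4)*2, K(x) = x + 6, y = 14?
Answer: 0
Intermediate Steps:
K(x) = 6 + x
j = 8 (j = 4*2 = 8)
J = -4 (J = -5 + 1 = -4)
u(B) = 0 (u(B) = 8 - 4*(6 - 4) = 8 - 4*2 = 8 - 8 = 0)
-16*u(y) = -16*0 = 0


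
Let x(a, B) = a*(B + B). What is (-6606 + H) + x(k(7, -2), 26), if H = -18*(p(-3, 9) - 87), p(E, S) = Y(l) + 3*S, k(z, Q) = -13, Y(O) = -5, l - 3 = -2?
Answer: -6112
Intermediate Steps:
l = 1 (l = 3 - 2 = 1)
p(E, S) = -5 + 3*S
H = 1170 (H = -18*((-5 + 3*9) - 87) = -18*((-5 + 27) - 87) = -18*(22 - 87) = -18*(-65) = 1170)
x(a, B) = 2*B*a (x(a, B) = a*(2*B) = 2*B*a)
(-6606 + H) + x(k(7, -2), 26) = (-6606 + 1170) + 2*26*(-13) = -5436 - 676 = -6112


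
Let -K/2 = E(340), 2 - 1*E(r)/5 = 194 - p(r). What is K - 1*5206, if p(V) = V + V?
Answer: -10086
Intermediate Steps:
p(V) = 2*V
E(r) = -960 + 10*r (E(r) = 10 - 5*(194 - 2*r) = 10 + (-970 + 10*r) = -960 + 10*r)
K = -4880 (K = -2*(-960 + 10*340) = -2*(-960 + 3400) = -2*2440 = -4880)
K - 1*5206 = -4880 - 1*5206 = -4880 - 5206 = -10086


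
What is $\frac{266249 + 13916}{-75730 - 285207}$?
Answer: $- \frac{280165}{360937} \approx -0.77622$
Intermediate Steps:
$\frac{266249 + 13916}{-75730 - 285207} = \frac{280165}{-75730 - 285207} = \frac{280165}{-360937} = 280165 \left(- \frac{1}{360937}\right) = - \frac{280165}{360937}$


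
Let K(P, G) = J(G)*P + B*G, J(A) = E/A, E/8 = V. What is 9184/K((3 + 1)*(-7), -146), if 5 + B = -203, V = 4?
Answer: 20951/69291 ≈ 0.30236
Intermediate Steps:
B = -208 (B = -5 - 203 = -208)
E = 32 (E = 8*4 = 32)
J(A) = 32/A
K(P, G) = -208*G + 32*P/G (K(P, G) = (32/G)*P - 208*G = 32*P/G - 208*G = -208*G + 32*P/G)
9184/K((3 + 1)*(-7), -146) = 9184/(-208*(-146) + 32*((3 + 1)*(-7))/(-146)) = 9184/(30368 + 32*(4*(-7))*(-1/146)) = 9184/(30368 + 32*(-28)*(-1/146)) = 9184/(30368 + 448/73) = 9184/(2217312/73) = 9184*(73/2217312) = 20951/69291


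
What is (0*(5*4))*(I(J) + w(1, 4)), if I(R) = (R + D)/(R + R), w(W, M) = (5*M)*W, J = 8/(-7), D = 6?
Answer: 0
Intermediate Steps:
J = -8/7 (J = 8*(-⅐) = -8/7 ≈ -1.1429)
w(W, M) = 5*M*W
I(R) = (6 + R)/(2*R) (I(R) = (R + 6)/(R + R) = (6 + R)/((2*R)) = (6 + R)*(1/(2*R)) = (6 + R)/(2*R))
(0*(5*4))*(I(J) + w(1, 4)) = (0*(5*4))*((6 - 8/7)/(2*(-8/7)) + 5*4*1) = (0*20)*((½)*(-7/8)*(34/7) + 20) = 0*(-17/8 + 20) = 0*(143/8) = 0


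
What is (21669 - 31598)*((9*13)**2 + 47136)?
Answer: -603931425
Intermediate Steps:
(21669 - 31598)*((9*13)**2 + 47136) = -9929*(117**2 + 47136) = -9929*(13689 + 47136) = -9929*60825 = -603931425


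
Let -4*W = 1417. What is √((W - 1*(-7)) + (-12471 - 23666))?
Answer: I*√145937/2 ≈ 191.01*I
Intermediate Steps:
W = -1417/4 (W = -¼*1417 = -1417/4 ≈ -354.25)
√((W - 1*(-7)) + (-12471 - 23666)) = √((-1417/4 - 1*(-7)) + (-12471 - 23666)) = √((-1417/4 + 7) - 36137) = √(-1389/4 - 36137) = √(-145937/4) = I*√145937/2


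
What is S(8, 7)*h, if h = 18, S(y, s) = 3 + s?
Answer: 180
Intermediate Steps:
S(8, 7)*h = (3 + 7)*18 = 10*18 = 180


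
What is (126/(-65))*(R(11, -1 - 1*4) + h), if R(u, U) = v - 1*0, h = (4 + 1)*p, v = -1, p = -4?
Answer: 2646/65 ≈ 40.708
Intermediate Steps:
h = -20 (h = (4 + 1)*(-4) = 5*(-4) = -20)
R(u, U) = -1 (R(u, U) = -1 - 1*0 = -1 + 0 = -1)
(126/(-65))*(R(11, -1 - 1*4) + h) = (126/(-65))*(-1 - 20) = (126*(-1/65))*(-21) = -126/65*(-21) = 2646/65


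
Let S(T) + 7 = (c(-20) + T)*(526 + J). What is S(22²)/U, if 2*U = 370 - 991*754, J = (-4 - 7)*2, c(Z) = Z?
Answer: -33407/53346 ≈ -0.62623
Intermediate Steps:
J = -22 (J = -11*2 = -22)
S(T) = -10087 + 504*T (S(T) = -7 + (-20 + T)*(526 - 22) = -7 + (-20 + T)*504 = -7 + (-10080 + 504*T) = -10087 + 504*T)
U = -373422 (U = (370 - 991*754)/2 = (370 - 747214)/2 = (½)*(-746844) = -373422)
S(22²)/U = (-10087 + 504*22²)/(-373422) = (-10087 + 504*484)*(-1/373422) = (-10087 + 243936)*(-1/373422) = 233849*(-1/373422) = -33407/53346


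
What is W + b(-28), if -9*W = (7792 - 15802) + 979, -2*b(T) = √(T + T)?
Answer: 7031/9 - I*√14 ≈ 781.22 - 3.7417*I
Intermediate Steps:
b(T) = -√2*√T/2 (b(T) = -√(T + T)/2 = -√2*√T/2)
W = 7031/9 (W = -((7792 - 15802) + 979)/9 = -(-8010 + 979)/9 = -⅑*(-7031) = 7031/9 ≈ 781.22)
W + b(-28) = 7031/9 - √2*√(-28)/2 = 7031/9 - √2*2*I*√7/2 = 7031/9 - I*√14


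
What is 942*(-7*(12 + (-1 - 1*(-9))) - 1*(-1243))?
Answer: 1039026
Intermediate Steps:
942*(-7*(12 + (-1 - 1*(-9))) - 1*(-1243)) = 942*(-7*(12 + (-1 + 9)) + 1243) = 942*(-7*(12 + 8) + 1243) = 942*(-7*20 + 1243) = 942*(-140 + 1243) = 942*1103 = 1039026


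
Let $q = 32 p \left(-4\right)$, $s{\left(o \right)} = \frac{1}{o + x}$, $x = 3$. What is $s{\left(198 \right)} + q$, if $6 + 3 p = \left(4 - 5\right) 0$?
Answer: $\frac{51457}{201} \approx 256.0$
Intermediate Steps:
$p = -2$ ($p = -2 + \frac{\left(4 - 5\right) 0}{3} = -2 + \frac{\left(-1\right) 0}{3} = -2 + \frac{1}{3} \cdot 0 = -2 + 0 = -2$)
$s{\left(o \right)} = \frac{1}{3 + o}$ ($s{\left(o \right)} = \frac{1}{o + 3} = \frac{1}{3 + o}$)
$q = 256$ ($q = 32 \left(-2\right) \left(-4\right) = \left(-64\right) \left(-4\right) = 256$)
$s{\left(198 \right)} + q = \frac{1}{3 + 198} + 256 = \frac{1}{201} + 256 = \frac{51457}{201}$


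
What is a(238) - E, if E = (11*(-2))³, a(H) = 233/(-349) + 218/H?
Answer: 442232402/41531 ≈ 10648.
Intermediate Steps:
a(H) = -233/349 + 218/H (a(H) = 233*(-1/349) + 218/H = -233/349 + 218/H)
E = -10648 (E = (-22)³ = -10648)
a(238) - E = (-233/349 + 218/238) - 1*(-10648) = (-233/349 + 218*(1/238)) + 10648 = (-233/349 + 109/119) + 10648 = 10314/41531 + 10648 = 442232402/41531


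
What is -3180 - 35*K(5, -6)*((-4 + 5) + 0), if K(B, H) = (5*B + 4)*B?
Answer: -8255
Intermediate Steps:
K(B, H) = B*(4 + 5*B) (K(B, H) = (4 + 5*B)*B = B*(4 + 5*B))
-3180 - 35*K(5, -6)*((-4 + 5) + 0) = -3180 - 35*(5*(4 + 5*5))*((-4 + 5) + 0) = -3180 - 35*(5*(4 + 25))*(1 + 0) = -3180 - 35*(5*29) = -3180 - 35*145 = -3180 - 5075 = -8255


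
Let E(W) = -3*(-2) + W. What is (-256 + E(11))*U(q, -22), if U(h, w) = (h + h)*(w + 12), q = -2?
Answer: -9560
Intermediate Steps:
E(W) = 6 + W
U(h, w) = 2*h*(12 + w) (U(h, w) = (2*h)*(12 + w) = 2*h*(12 + w))
(-256 + E(11))*U(q, -22) = (-256 + (6 + 11))*(2*(-2)*(12 - 22)) = (-256 + 17)*(2*(-2)*(-10)) = -239*40 = -9560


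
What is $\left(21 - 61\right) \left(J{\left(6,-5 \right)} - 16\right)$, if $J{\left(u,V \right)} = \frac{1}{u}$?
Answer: $\frac{1900}{3} \approx 633.33$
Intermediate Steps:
$\left(21 - 61\right) \left(J{\left(6,-5 \right)} - 16\right) = \left(21 - 61\right) \left(\frac{1}{6} - 16\right) = - 40 \left(\frac{1}{6} - 16\right) = \left(-40\right) \left(- \frac{95}{6}\right) = \frac{1900}{3}$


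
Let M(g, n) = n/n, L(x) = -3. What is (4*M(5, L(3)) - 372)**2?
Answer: 135424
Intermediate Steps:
M(g, n) = 1
(4*M(5, L(3)) - 372)**2 = (4*1 - 372)**2 = (4 - 372)**2 = (-368)**2 = 135424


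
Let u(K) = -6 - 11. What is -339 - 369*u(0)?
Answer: 5934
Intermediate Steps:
u(K) = -17
-339 - 369*u(0) = -339 - 369*(-17) = -339 + 6273 = 5934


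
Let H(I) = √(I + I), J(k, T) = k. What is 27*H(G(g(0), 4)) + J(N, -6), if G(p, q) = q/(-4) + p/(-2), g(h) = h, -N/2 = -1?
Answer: 2 + 27*I*√2 ≈ 2.0 + 38.184*I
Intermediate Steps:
N = 2 (N = -2*(-1) = 2)
G(p, q) = -p/2 - q/4 (G(p, q) = q*(-¼) + p*(-½) = -q/4 - p/2 = -p/2 - q/4)
H(I) = √2*√I (H(I) = √(2*I) = √2*√I)
27*H(G(g(0), 4)) + J(N, -6) = 27*(√2*√(-½*0 - ¼*4)) + 2 = 27*(√2*√(0 - 1)) + 2 = 27*(√2*√(-1)) + 2 = 27*(√2*I) + 2 = 27*(I*√2) + 2 = 27*I*√2 + 2 = 2 + 27*I*√2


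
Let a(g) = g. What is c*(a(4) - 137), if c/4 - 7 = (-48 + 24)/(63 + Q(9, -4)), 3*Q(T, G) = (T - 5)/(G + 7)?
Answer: -2011492/571 ≈ -3522.8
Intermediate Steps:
Q(T, G) = (-5 + T)/(3*(7 + G)) (Q(T, G) = ((T - 5)/(G + 7))/3 = ((-5 + T)/(7 + G))/3 = (-5 + T)/(3*(7 + G)))
c = 15124/571 (c = 28 + 4*((-48 + 24)/(63 + (-5 + 9)/(3*(7 - 4)))) = 28 + 4*(-24/(63 + (1/3)*4/3)) = 28 + 4*(-24/(63 + (1/3)*(1/3)*4)) = 28 + 4*(-24/(63 + 4/9)) = 28 + 4*(-24/571/9) = 28 + 4*(-24*9/571) = 28 + 4*(-216/571) = 28 - 864/571 = 15124/571 ≈ 26.487)
c*(a(4) - 137) = 15124*(4 - 137)/571 = (15124/571)*(-133) = -2011492/571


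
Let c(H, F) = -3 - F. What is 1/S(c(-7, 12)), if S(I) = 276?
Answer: 1/276 ≈ 0.0036232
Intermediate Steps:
1/S(c(-7, 12)) = 1/276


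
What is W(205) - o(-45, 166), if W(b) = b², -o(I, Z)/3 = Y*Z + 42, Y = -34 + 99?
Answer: 74521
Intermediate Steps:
Y = 65
o(I, Z) = -126 - 195*Z (o(I, Z) = -3*(65*Z + 42) = -3*(42 + 65*Z) = -126 - 195*Z)
W(205) - o(-45, 166) = 205² - (-126 - 195*166) = 42025 - (-126 - 32370) = 42025 - 1*(-32496) = 42025 + 32496 = 74521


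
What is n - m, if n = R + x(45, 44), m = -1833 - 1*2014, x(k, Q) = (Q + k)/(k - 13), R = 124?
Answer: 127161/32 ≈ 3973.8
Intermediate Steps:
x(k, Q) = (Q + k)/(-13 + k)
m = -3847 (m = -1833 - 2014 = -3847)
n = 4057/32 (n = 124 + (44 + 45)/(-13 + 45) = 124 + 89/32 = 4057/32 ≈ 126.78)
n - m = 4057/32 - 1*(-3847) = 4057/32 + 3847 = 127161/32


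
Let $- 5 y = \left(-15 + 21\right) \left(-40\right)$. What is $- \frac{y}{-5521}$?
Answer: $\frac{48}{5521} \approx 0.0086941$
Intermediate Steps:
$y = 48$ ($y = - \frac{\left(-15 + 21\right) \left(-40\right)}{5} = - \frac{6 \left(-40\right)}{5} = \left(- \frac{1}{5}\right) \left(-240\right) = 48$)
$- \frac{y}{-5521} = - \frac{48}{-5521} = - \frac{48 \left(-1\right)}{5521} = \left(-1\right) \left(- \frac{48}{5521}\right) = \frac{48}{5521}$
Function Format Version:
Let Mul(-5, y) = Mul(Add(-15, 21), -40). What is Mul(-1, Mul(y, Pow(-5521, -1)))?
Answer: Rational(48, 5521) ≈ 0.0086941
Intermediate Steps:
y = 48 (y = Mul(Rational(-1, 5), Mul(Add(-15, 21), -40)) = Mul(Rational(-1, 5), Mul(6, -40)) = Mul(Rational(-1, 5), -240) = 48)
Mul(-1, Mul(y, Pow(-5521, -1))) = Mul(-1, Mul(48, Pow(-5521, -1))) = Mul(-1, Mul(48, Rational(-1, 5521))) = Mul(-1, Rational(-48, 5521)) = Rational(48, 5521)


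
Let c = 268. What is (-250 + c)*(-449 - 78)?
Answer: -9486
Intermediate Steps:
(-250 + c)*(-449 - 78) = (-250 + 268)*(-449 - 78) = 18*(-527) = -9486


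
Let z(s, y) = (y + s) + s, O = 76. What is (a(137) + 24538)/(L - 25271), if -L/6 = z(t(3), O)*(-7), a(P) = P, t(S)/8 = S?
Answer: -24675/20063 ≈ -1.2299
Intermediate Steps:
t(S) = 8*S
z(s, y) = y + 2*s (z(s, y) = (s + y) + s = y + 2*s)
L = 5208 (L = -6*(76 + 2*(8*3))*(-7) = -6*(76 + 2*24)*(-7) = -6*(76 + 48)*(-7) = -744*(-7) = -6*(-868) = 5208)
(a(137) + 24538)/(L - 25271) = (137 + 24538)/(5208 - 25271) = 24675/(-20063) = 24675*(-1/20063) = -24675/20063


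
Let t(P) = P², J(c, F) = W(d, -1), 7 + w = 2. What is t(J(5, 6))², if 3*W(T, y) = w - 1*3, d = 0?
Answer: 4096/81 ≈ 50.568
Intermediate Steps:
w = -5 (w = -7 + 2 = -5)
W(T, y) = -8/3 (W(T, y) = (-5 - 1*3)/3 = (-5 - 3)/3 = (⅓)*(-8) = -8/3)
J(c, F) = -8/3
t(J(5, 6))² = ((-8/3)²)² = (64/9)² = 4096/81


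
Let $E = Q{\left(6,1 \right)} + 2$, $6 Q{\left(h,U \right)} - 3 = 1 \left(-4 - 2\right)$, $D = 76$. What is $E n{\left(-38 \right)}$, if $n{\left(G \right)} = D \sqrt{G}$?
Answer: $114 i \sqrt{38} \approx 702.74 i$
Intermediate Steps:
$n{\left(G \right)} = 76 \sqrt{G}$
$Q{\left(h,U \right)} = - \frac{1}{2}$ ($Q{\left(h,U \right)} = \frac{1}{2} + \frac{1 \left(-4 - 2\right)}{6} = \frac{1}{2} + \frac{1 \left(-6\right)}{6} = \frac{1}{2} + \frac{1}{6} \left(-6\right) = \frac{1}{2} - 1 = - \frac{1}{2}$)
$E = \frac{3}{2}$ ($E = - \frac{1}{2} + 2 = \frac{3}{2} \approx 1.5$)
$E n{\left(-38 \right)} = \frac{3 \cdot 76 \sqrt{-38}}{2} = \frac{3 \cdot 76 i \sqrt{38}}{2} = 114 i \sqrt{38}$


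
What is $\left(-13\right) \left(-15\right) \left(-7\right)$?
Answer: $-1365$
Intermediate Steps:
$\left(-13\right) \left(-15\right) \left(-7\right) = 195 \left(-7\right) = -1365$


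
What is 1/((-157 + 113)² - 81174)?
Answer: -1/79238 ≈ -1.2620e-5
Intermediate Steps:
1/((-157 + 113)² - 81174) = 1/((-44)² - 81174) = 1/(1936 - 81174) = 1/(-79238) = -1/79238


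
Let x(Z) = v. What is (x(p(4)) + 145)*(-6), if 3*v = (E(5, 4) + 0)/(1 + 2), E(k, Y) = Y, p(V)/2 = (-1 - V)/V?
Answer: -2618/3 ≈ -872.67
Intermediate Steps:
p(V) = 2*(-1 - V)/V (p(V) = 2*((-1 - V)/V) = 2*(-1 - V)/V)
v = 4/9 (v = ((4 + 0)/(1 + 2))/3 = (4/3)/3 = (4*(1/3))/3 = (1/3)*(4/3) = 4/9 ≈ 0.44444)
x(Z) = 4/9
(x(p(4)) + 145)*(-6) = (4/9 + 145)*(-6) = (1309/9)*(-6) = -2618/3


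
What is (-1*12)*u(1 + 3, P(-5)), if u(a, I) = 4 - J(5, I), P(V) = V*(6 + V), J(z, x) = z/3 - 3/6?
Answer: -34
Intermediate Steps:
J(z, x) = -½ + z/3 (J(z, x) = z*(⅓) - 3*⅙ = z/3 - ½ = -½ + z/3)
u(a, I) = 17/6 (u(a, I) = 4 - (-½ + (⅓)*5) = 4 - (-½ + 5/3) = 4 - 1*7/6 = 4 - 7/6 = 17/6)
(-1*12)*u(1 + 3, P(-5)) = -1*12*(17/6) = -12*17/6 = -34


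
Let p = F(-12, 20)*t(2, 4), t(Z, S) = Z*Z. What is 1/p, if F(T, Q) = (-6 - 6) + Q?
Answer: 1/32 ≈ 0.031250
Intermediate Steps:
t(Z, S) = Z²
F(T, Q) = -12 + Q
p = 32 (p = (-12 + 20)*2² = 8*4 = 32)
1/p = 1/32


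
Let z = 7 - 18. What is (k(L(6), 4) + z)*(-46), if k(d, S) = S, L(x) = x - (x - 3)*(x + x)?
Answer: 322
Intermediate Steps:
L(x) = x - 2*x*(-3 + x) (L(x) = x - (-3 + x)*2*x = x - 2*x*(-3 + x))
z = -11
(k(L(6), 4) + z)*(-46) = (4 - 11)*(-46) = -7*(-46) = 322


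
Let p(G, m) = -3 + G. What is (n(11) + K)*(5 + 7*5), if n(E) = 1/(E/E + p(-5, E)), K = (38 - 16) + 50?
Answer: 20120/7 ≈ 2874.3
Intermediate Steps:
K = 72 (K = 22 + 50 = 72)
n(E) = -⅐ (n(E) = 1/(E/E + (-3 - 5)) = 1/(1 - 8) = 1/(-7) = -⅐)
(n(11) + K)*(5 + 7*5) = (-⅐ + 72)*(5 + 7*5) = 503*(5 + 35)/7 = (503/7)*40 = 20120/7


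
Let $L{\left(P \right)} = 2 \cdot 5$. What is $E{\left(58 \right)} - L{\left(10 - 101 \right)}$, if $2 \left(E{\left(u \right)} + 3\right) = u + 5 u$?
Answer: $161$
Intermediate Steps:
$L{\left(P \right)} = 10$
$E{\left(u \right)} = -3 + 3 u$ ($E{\left(u \right)} = -3 + \frac{u + 5 u}{2} = -3 + \frac{6 u}{2} = -3 + 3 u$)
$E{\left(58 \right)} - L{\left(10 - 101 \right)} = \left(-3 + 3 \cdot 58\right) - 10 = \left(-3 + 174\right) - 10 = 171 - 10 = 161$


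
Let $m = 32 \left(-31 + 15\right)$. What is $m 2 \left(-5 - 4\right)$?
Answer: $9216$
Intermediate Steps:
$m = -512$ ($m = 32 \left(-16\right) = -512$)
$m 2 \left(-5 - 4\right) = - 512 \cdot 2 \left(-5 - 4\right) = - 512 \cdot 2 \left(-9\right) = \left(-512\right) \left(-18\right) = 9216$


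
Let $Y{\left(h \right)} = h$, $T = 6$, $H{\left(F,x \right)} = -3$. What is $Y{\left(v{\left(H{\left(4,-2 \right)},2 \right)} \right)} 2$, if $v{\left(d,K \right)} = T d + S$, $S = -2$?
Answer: $-40$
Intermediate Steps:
$v{\left(d,K \right)} = -2 + 6 d$ ($v{\left(d,K \right)} = 6 d - 2 = -2 + 6 d$)
$Y{\left(v{\left(H{\left(4,-2 \right)},2 \right)} \right)} 2 = \left(-2 + 6 \left(-3\right)\right) 2 = \left(-2 - 18\right) 2 = \left(-20\right) 2 = -40$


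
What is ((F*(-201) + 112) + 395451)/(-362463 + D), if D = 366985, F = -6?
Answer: 396769/4522 ≈ 87.742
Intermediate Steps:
((F*(-201) + 112) + 395451)/(-362463 + D) = ((-6*(-201) + 112) + 395451)/(-362463 + 366985) = ((1206 + 112) + 395451)/4522 = (1318 + 395451)*(1/4522) = 396769*(1/4522) = 396769/4522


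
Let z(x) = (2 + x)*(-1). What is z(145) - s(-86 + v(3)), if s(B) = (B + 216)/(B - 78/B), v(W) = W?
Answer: -141454/973 ≈ -145.38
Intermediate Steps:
z(x) = -2 - x
s(B) = (216 + B)/(B - 78/B)
z(145) - s(-86 + v(3)) = (-2 - 1*145) - (-86 + 3)*(216 + (-86 + 3))/(-78 + (-86 + 3)²) = (-2 - 145) - (-83)*(216 - 83)/(-78 + (-83)²) = -147 - (-83)*133/(-78 + 6889) = -147 - (-83)*133/6811 = -147 - 1*(-1577/973) = -147 + 1577/973 = -141454/973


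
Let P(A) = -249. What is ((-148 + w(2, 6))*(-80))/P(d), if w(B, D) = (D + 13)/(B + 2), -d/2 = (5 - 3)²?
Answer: -3820/83 ≈ -46.024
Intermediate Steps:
d = -8 (d = -2*(5 - 3)² = -2*2² = -2*4 = -8)
w(B, D) = (13 + D)/(2 + B)
((-148 + w(2, 6))*(-80))/P(d) = ((-148 + (13 + 6)/(2 + 2))*(-80))/(-249) = ((-148 + 19/4)*(-80))*(-1/249) = -573/4*(-80)*(-1/249) = 11460*(-1/249) = -3820/83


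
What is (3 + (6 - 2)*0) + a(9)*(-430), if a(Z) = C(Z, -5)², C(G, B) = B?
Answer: -10747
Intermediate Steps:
a(Z) = 25 (a(Z) = (-5)² = 25)
(3 + (6 - 2)*0) + a(9)*(-430) = (3 + (6 - 2)*0) + 25*(-430) = (3 + 4*0) - 10750 = (3 + 0) - 10750 = 3 - 10750 = -10747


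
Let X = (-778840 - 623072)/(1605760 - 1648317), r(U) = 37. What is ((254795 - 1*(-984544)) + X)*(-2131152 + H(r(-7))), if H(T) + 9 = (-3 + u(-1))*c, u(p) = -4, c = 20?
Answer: -112413237076757235/42557 ≈ -2.6415e+12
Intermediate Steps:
H(T) = -149 (H(T) = -9 + (-3 - 4)*20 = -9 - 7*20 = -9 - 140 = -149)
X = 1401912/42557 (X = -1401912/(-42557) = -1401912*(-1/42557) = 1401912/42557 ≈ 32.942)
((254795 - 1*(-984544)) + X)*(-2131152 + H(r(-7))) = ((254795 - 1*(-984544)) + 1401912/42557)*(-2131152 - 149) = ((254795 + 984544) + 1401912/42557)*(-2131301) = (1239339 + 1401912/42557)*(-2131301) = (52743951735/42557)*(-2131301) = -112413237076757235/42557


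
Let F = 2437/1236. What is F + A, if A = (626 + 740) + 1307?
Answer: 3306265/1236 ≈ 2675.0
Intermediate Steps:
A = 2673 (A = 1366 + 1307 = 2673)
F = 2437/1236 (F = 2437*(1/1236) = 2437/1236 ≈ 1.9717)
F + A = 2437/1236 + 2673 = 3306265/1236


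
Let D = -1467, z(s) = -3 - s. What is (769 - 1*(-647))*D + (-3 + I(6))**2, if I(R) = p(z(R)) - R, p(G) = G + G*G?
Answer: -2073303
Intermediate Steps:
p(G) = G + G**2
I(R) = -R + (-3 - R)*(-2 - R) (I(R) = (-3 - R)*(1 + (-3 - R)) - R = (-3 - R)*(-2 - R) - R = -R + (-3 - R)*(-2 - R))
(769 - 1*(-647))*D + (-3 + I(6))**2 = (769 - 1*(-647))*(-1467) + (-3 + (-1*6 + (2 + 6)*(3 + 6)))**2 = (769 + 647)*(-1467) + (-3 + (-6 + 8*9))**2 = 1416*(-1467) + (-3 + (-6 + 72))**2 = -2077272 + (-3 + 66)**2 = -2077272 + 63**2 = -2077272 + 3969 = -2073303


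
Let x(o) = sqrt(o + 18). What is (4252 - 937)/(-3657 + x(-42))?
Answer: -4040985/4457891 - 2210*I*sqrt(6)/4457891 ≈ -0.90648 - 0.0012143*I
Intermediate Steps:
x(o) = sqrt(18 + o)
(4252 - 937)/(-3657 + x(-42)) = (4252 - 937)/(-3657 + sqrt(18 - 42)) = 3315/(-3657 + sqrt(-24)) = 3315/(-3657 + 2*I*sqrt(6))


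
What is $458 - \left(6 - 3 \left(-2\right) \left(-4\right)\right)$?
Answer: $476$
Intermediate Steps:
$458 - \left(6 - 3 \left(-2\right) \left(-4\right)\right) = 458 - -18 = 458 + \left(-6 + 24\right) = 458 + 18 = 476$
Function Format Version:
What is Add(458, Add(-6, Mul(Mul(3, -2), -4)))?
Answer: 476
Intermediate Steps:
Add(458, Add(-6, Mul(Mul(3, -2), -4))) = Add(458, Add(-6, Mul(-6, -4))) = Add(458, Add(-6, 24)) = Add(458, 18) = 476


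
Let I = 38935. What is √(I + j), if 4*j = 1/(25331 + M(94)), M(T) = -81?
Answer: √3971759351010/10100 ≈ 197.32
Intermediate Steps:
j = 1/101000 (j = 1/(4*(25331 - 81)) = (¼)/25250 = (¼)*(1/25250) = 1/101000 ≈ 9.9010e-6)
√(I + j) = √(38935 + 1/101000) = √(3932435001/101000) = √3971759351010/10100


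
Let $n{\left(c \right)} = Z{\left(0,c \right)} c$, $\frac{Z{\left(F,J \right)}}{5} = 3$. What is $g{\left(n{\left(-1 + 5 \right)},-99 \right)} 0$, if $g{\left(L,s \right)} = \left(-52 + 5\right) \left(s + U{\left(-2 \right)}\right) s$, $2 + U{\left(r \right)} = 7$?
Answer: $0$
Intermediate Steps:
$Z{\left(F,J \right)} = 15$ ($Z{\left(F,J \right)} = 5 \cdot 3 = 15$)
$U{\left(r \right)} = 5$ ($U{\left(r \right)} = -2 + 7 = 5$)
$n{\left(c \right)} = 15 c$
$g{\left(L,s \right)} = s \left(-235 - 47 s\right)$ ($g{\left(L,s \right)} = \left(-52 + 5\right) \left(s + 5\right) s = - 47 \left(5 + s\right) s = \left(-235 - 47 s\right) s = s \left(-235 - 47 s\right)$)
$g{\left(n{\left(-1 + 5 \right)},-99 \right)} 0 = \left(-47\right) \left(-99\right) \left(5 - 99\right) 0 = \left(-47\right) \left(-99\right) \left(-94\right) 0 = \left(-437382\right) 0 = 0$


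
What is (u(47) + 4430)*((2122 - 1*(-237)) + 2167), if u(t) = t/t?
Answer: 20054706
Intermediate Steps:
u(t) = 1
(u(47) + 4430)*((2122 - 1*(-237)) + 2167) = (1 + 4430)*((2122 - 1*(-237)) + 2167) = 4431*((2122 + 237) + 2167) = 4431*(2359 + 2167) = 4431*4526 = 20054706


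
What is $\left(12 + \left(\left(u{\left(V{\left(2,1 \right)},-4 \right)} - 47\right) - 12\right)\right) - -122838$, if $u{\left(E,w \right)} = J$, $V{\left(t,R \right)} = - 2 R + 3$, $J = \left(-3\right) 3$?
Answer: $122782$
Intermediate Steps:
$J = -9$
$V{\left(t,R \right)} = 3 - 2 R$
$u{\left(E,w \right)} = -9$
$\left(12 + \left(\left(u{\left(V{\left(2,1 \right)},-4 \right)} - 47\right) - 12\right)\right) - -122838 = \left(12 - 68\right) - -122838 = \left(12 - 68\right) + 122838 = -56 + 122838 = 122782$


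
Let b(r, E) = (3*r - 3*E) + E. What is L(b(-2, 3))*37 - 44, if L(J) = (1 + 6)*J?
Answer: -3152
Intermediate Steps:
b(r, E) = -2*E + 3*r (b(r, E) = (-3*E + 3*r) + E = -2*E + 3*r)
L(J) = 7*J
L(b(-2, 3))*37 - 44 = (7*(-2*3 + 3*(-2)))*37 - 44 = (7*(-6 - 6))*37 - 44 = (7*(-12))*37 - 44 = -84*37 - 44 = -3108 - 44 = -3152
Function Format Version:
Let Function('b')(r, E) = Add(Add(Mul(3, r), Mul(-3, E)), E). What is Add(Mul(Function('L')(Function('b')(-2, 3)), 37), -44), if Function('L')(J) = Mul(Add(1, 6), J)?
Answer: -3152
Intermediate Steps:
Function('b')(r, E) = Add(Mul(-2, E), Mul(3, r)) (Function('b')(r, E) = Add(Add(Mul(-3, E), Mul(3, r)), E) = Add(Mul(-2, E), Mul(3, r)))
Function('L')(J) = Mul(7, J)
Add(Mul(Function('L')(Function('b')(-2, 3)), 37), -44) = Add(Mul(Mul(7, Add(Mul(-2, 3), Mul(3, -2))), 37), -44) = Add(Mul(Mul(7, Add(-6, -6)), 37), -44) = Add(Mul(Mul(7, -12), 37), -44) = Add(Mul(-84, 37), -44) = Add(-3108, -44) = -3152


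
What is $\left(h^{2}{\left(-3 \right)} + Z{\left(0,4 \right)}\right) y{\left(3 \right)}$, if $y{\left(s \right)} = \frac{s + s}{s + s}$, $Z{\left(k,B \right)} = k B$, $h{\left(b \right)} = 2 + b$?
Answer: $1$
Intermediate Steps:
$Z{\left(k,B \right)} = B k$
$y{\left(s \right)} = 1$ ($y{\left(s \right)} = \frac{2 s}{2 s} = 2 s \frac{1}{2 s} = 1$)
$\left(h^{2}{\left(-3 \right)} + Z{\left(0,4 \right)}\right) y{\left(3 \right)} = \left(\left(2 - 3\right)^{2} + 4 \cdot 0\right) 1 = \left(\left(-1\right)^{2} + 0\right) 1 = \left(1 + 0\right) 1 = 1 \cdot 1 = 1$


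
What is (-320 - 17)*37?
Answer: -12469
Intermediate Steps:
(-320 - 17)*37 = -337*37 = -12469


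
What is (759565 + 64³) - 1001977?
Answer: 19732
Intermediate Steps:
(759565 + 64³) - 1001977 = (759565 + 262144) - 1001977 = 1021709 - 1001977 = 19732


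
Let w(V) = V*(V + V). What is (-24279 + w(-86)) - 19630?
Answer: -29117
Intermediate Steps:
w(V) = 2*V**2 (w(V) = V*(2*V) = 2*V**2)
(-24279 + w(-86)) - 19630 = (-24279 + 2*(-86)**2) - 19630 = (-24279 + 2*7396) - 19630 = (-24279 + 14792) - 19630 = -9487 - 19630 = -29117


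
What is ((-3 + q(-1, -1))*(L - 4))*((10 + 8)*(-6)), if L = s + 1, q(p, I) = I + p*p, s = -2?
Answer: -1620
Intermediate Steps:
q(p, I) = I + p²
L = -1 (L = -2 + 1 = -1)
((-3 + q(-1, -1))*(L - 4))*((10 + 8)*(-6)) = ((-3 + (-1 + (-1)²))*(-1 - 4))*((10 + 8)*(-6)) = ((-3 + (-1 + 1))*(-5))*(18*(-6)) = ((-3 + 0)*(-5))*(-108) = -3*(-5)*(-108) = 15*(-108) = -1620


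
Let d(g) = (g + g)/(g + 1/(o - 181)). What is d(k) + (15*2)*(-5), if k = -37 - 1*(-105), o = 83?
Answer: -986122/6663 ≈ -148.00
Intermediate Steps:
k = 68 (k = -37 + 105 = 68)
d(g) = 2*g/(-1/98 + g) (d(g) = (g + g)/(g + 1/(83 - 181)) = (2*g)/(g + 1/(-98)) = (2*g)/(g - 1/98) = (2*g)/(-1/98 + g) = 2*g/(-1/98 + g))
d(k) + (15*2)*(-5) = 196*68/(-1 + 98*68) + (15*2)*(-5) = 196*68/(-1 + 6664) + 30*(-5) = 196*68/6663 - 150 = 196*68*(1/6663) - 150 = 13328/6663 - 150 = -986122/6663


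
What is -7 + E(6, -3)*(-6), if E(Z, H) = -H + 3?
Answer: -43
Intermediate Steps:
E(Z, H) = 3 - H
-7 + E(6, -3)*(-6) = -7 + (3 - 1*(-3))*(-6) = -7 + (3 + 3)*(-6) = -7 + 6*(-6) = -7 - 36 = -43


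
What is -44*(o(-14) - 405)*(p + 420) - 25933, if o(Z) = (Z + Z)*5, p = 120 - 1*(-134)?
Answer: 16136587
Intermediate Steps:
p = 254 (p = 120 + 134 = 254)
o(Z) = 10*Z (o(Z) = (2*Z)*5 = 10*Z)
-44*(o(-14) - 405)*(p + 420) - 25933 = -44*(10*(-14) - 405)*(254 + 420) - 25933 = -44*(-140 - 405)*674 - 25933 = -(-23980)*674 - 25933 = -44*(-367330) - 25933 = 16162520 - 25933 = 16136587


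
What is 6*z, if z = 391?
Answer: 2346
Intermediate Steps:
6*z = 6*391 = 2346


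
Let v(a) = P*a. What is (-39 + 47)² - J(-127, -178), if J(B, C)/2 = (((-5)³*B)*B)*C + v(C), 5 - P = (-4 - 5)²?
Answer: -717767492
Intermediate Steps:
P = -76 (P = 5 - (-4 - 5)² = 5 - 1*(-9)² = 5 - 1*81 = 5 - 81 = -76)
v(a) = -76*a
J(B, C) = -152*C - 250*C*B² (J(B, C) = 2*((((-5)³*B)*B)*C - 76*C) = 2*(((-125*B)*B)*C - 76*C) = 2*((-125*B²)*C - 76*C) = 2*(-125*C*B² - 76*C) = 2*(-76*C - 125*C*B²) = -152*C - 250*C*B²)
(-39 + 47)² - J(-127, -178) = (-39 + 47)² - 2*(-178)*(-76 - 125*(-127)²) = 8² - 2*(-178)*(-76 - 125*16129) = 64 - 2*(-178)*(-76 - 2016125) = 64 - 2*(-178)*(-2016201) = 64 - 1*717767556 = 64 - 717767556 = -717767492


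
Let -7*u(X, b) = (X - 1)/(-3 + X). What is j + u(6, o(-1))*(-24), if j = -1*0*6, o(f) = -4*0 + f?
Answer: 40/7 ≈ 5.7143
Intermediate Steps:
o(f) = f (o(f) = 0 + f = f)
j = 0 (j = 0*6 = 0)
u(X, b) = -(-1 + X)/(7*(-3 + X)) (u(X, b) = -(X - 1)/(7*(-3 + X)) = -(-1 + X)/(7*(-3 + X)))
j + u(6, o(-1))*(-24) = 0 + ((1 - 1*6)/(7*(-3 + 6)))*(-24) = 0 + ((1/7)*(1 - 6)/3)*(-24) = 0 + ((1/7)*(1/3)*(-5))*(-24) = 0 - 5/21*(-24) = 0 + 40/7 = 40/7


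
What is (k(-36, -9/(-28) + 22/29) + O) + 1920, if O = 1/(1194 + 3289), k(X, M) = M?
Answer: 6993108723/3640196 ≈ 1921.1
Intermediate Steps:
O = 1/4483 ≈ 0.00022306
(k(-36, -9/(-28) + 22/29) + O) + 1920 = ((-9/(-28) + 22/29) + 1/4483) + 1920 = ((-9*(-1/28) + 22*(1/29)) + 1/4483) + 1920 = ((9/28 + 22/29) + 1/4483) + 1920 = (877/812 + 1/4483) + 1920 = 3932403/3640196 + 1920 = 6993108723/3640196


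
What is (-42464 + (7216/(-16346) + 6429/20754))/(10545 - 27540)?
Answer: 218268779191/87355557630 ≈ 2.4986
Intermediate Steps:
(-42464 + (7216/(-16346) + 6429/20754))/(10545 - 27540) = (-42464 + (7216*(-1/16346) + 6429*(1/20754)))/(-16995) = (-42464 + (-328/743 + 2143/6918))*(-1/16995) = (-42464 - 676855/5140074)*(-1/16995) = -218268779191/5140074*(-1/16995) = 218268779191/87355557630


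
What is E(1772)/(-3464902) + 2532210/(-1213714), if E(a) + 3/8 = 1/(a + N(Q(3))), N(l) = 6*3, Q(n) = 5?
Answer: -4487202194208569/2150761748054320 ≈ -2.0863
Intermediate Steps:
N(l) = 18
E(a) = -3/8 + 1/(18 + a) (E(a) = -3/8 + 1/(a + 18) = -3/8 + 1/(18 + a))
E(1772)/(-3464902) + 2532210/(-1213714) = ((-46 - 3*1772)/(8*(18 + 1772)))/(-3464902) + 2532210/(-1213714) = ((⅛)*(-46 - 5316)/1790)*(-1/3464902) + 2532210*(-1/1213714) = ((⅛)*(1/1790)*(-5362))*(-1/3464902) - 1266105/606857 = -2681/7160*(-1/3464902) - 1266105/606857 = 383/3544099760 - 1266105/606857 = -4487202194208569/2150761748054320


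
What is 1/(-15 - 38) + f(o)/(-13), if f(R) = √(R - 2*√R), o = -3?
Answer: -1/53 - √(-3 - 2*I*√3)/13 ≈ -0.087294 + 0.14978*I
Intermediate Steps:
1/(-15 - 38) + f(o)/(-13) = 1/(-15 - 38) + √(-3 - 2*I*√3)/(-13) = 1/(-53) - √(-3 - 2*I*√3)/13 = -1/53 - √(-3 - 2*I*√3)/13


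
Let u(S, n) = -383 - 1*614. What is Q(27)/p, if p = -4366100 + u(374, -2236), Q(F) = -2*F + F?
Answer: 3/485233 ≈ 6.1826e-6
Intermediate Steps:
u(S, n) = -997 (u(S, n) = -383 - 614 = -997)
Q(F) = -F
p = -4367097 (p = -4366100 - 997 = -4367097)
Q(27)/p = -1*27/(-4367097) = -27*(-1/4367097) = 3/485233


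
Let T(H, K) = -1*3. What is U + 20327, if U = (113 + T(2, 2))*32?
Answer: 23847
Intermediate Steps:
T(H, K) = -3
U = 3520 (U = (113 - 3)*32 = 110*32 = 3520)
U + 20327 = 3520 + 20327 = 23847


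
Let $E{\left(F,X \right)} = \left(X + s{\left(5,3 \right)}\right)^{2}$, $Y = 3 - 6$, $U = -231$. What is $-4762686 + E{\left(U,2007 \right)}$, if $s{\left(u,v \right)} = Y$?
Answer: $-746670$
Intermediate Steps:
$Y = -3$ ($Y = 3 - 6 = -3$)
$s{\left(u,v \right)} = -3$
$E{\left(F,X \right)} = \left(-3 + X\right)^{2}$ ($E{\left(F,X \right)} = \left(X - 3\right)^{2} = \left(-3 + X\right)^{2}$)
$-4762686 + E{\left(U,2007 \right)} = -4762686 + \left(-3 + 2007\right)^{2} = -4762686 + 2004^{2} = -4762686 + 4016016 = -746670$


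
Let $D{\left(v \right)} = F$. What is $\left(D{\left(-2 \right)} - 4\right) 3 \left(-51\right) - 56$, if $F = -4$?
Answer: $1168$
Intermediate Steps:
$D{\left(v \right)} = -4$
$\left(D{\left(-2 \right)} - 4\right) 3 \left(-51\right) - 56 = \left(-4 - 4\right) 3 \left(-51\right) - 56 = \left(-8\right) 3 \left(-51\right) - 56 = \left(-24\right) \left(-51\right) - 56 = 1224 - 56 = 1168$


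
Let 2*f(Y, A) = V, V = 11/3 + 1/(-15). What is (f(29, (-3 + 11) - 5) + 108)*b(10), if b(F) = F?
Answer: 1098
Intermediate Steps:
V = 18/5 (V = 11*(⅓) + 1*(-1/15) = 11/3 - 1/15 = 18/5 ≈ 3.6000)
f(Y, A) = 9/5 (f(Y, A) = (½)*(18/5) = 9/5)
(f(29, (-3 + 11) - 5) + 108)*b(10) = (9/5 + 108)*10 = (549/5)*10 = 1098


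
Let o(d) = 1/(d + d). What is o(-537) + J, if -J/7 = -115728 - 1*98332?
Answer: 1609303079/1074 ≈ 1.4984e+6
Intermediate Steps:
o(d) = 1/(2*d)
J = 1498420 (J = -7*(-115728 - 1*98332) = -7*(-115728 - 98332) = -7*(-214060) = 1498420)
o(-537) + J = (½)/(-537) + 1498420 = (½)*(-1/537) + 1498420 = -1/1074 + 1498420 = 1609303079/1074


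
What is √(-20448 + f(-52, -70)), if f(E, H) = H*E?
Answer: 2*I*√4202 ≈ 129.65*I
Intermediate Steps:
f(E, H) = E*H
√(-20448 + f(-52, -70)) = √(-20448 - 52*(-70)) = √(-20448 + 3640) = √(-16808) = 2*I*√4202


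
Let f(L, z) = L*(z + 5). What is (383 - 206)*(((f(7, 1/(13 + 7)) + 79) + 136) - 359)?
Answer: -384621/20 ≈ -19231.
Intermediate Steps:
f(L, z) = L*(5 + z)
(383 - 206)*(((f(7, 1/(13 + 7)) + 79) + 136) - 359) = (383 - 206)*(((7*(5 + 1/(13 + 7)) + 79) + 136) - 359) = 177*(((7*(5 + 1/20) + 79) + 136) - 359) = 177*(((7*(101/20) + 79) + 136) - 359) = 177*(((707/20 + 79) + 136) - 359) = 177*((2287/20 + 136) - 359) = 177*(5007/20 - 359) = 177*(-2173/20) = -384621/20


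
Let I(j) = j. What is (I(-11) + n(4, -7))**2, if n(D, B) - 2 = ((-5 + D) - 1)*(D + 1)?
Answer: 361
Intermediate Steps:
n(D, B) = 2 + (1 + D)*(-6 + D) (n(D, B) = 2 + ((-5 + D) - 1)*(D + 1) = 2 + (-6 + D)*(1 + D) = 2 + (1 + D)*(-6 + D))
(I(-11) + n(4, -7))**2 = (-11 + (-4 + 4**2 - 5*4))**2 = (-11 + (-4 + 16 - 20))**2 = (-11 - 8)**2 = (-19)**2 = 361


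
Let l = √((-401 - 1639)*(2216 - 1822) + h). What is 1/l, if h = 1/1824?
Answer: -4*I*√167130639246/1466058239 ≈ -0.0011154*I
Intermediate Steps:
h = 1/1824 ≈ 0.00054825
l = I*√167130639246/456 (l = √((-401 - 1639)*(2216 - 1822) + 1/1824) = √(-2040*394 + 1/1824) = √(-803760 + 1/1824) = √(-1466058239/1824) = I*√167130639246/456 ≈ 896.53*I)
1/l = 1/(I*√167130639246/456) = -4*I*√167130639246/1466058239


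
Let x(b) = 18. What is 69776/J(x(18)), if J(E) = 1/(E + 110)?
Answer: 8931328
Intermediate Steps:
J(E) = 1/(110 + E)
69776/J(x(18)) = 69776/(1/(110 + 18)) = 69776/(1/128) = 69776*128 = 8931328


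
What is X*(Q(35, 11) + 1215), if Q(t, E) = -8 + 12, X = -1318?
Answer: -1606642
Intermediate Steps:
Q(t, E) = 4
X*(Q(35, 11) + 1215) = -1318*(4 + 1215) = -1318*1219 = -1606642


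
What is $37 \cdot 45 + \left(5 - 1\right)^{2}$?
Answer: $1681$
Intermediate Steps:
$37 \cdot 45 + \left(5 - 1\right)^{2} = 1665 + 4^{2} = 1665 + 16 = 1681$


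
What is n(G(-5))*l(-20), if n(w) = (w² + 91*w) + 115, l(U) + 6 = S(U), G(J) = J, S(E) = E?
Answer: 8190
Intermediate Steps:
l(U) = -6 + U
n(w) = 115 + w² + 91*w
n(G(-5))*l(-20) = (115 + (-5)² + 91*(-5))*(-6 - 20) = (115 + 25 - 455)*(-26) = -315*(-26) = 8190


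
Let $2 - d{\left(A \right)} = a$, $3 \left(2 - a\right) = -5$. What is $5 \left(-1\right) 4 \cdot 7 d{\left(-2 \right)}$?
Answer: $\frac{700}{3} \approx 233.33$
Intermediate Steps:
$a = \frac{11}{3}$ ($a = 2 - - \frac{5}{3} = 2 + \frac{5}{3} = \frac{11}{3} \approx 3.6667$)
$d{\left(A \right)} = - \frac{5}{3}$ ($d{\left(A \right)} = 2 - \frac{11}{3} = - \frac{5}{3}$)
$5 \left(-1\right) 4 \cdot 7 d{\left(-2 \right)} = 5 \left(-1\right) 4 \cdot 7 \left(- \frac{5}{3}\right) = \left(-5\right) 4 \cdot 7 \left(- \frac{5}{3}\right) = \left(-20\right) 7 \left(- \frac{5}{3}\right) = \left(-140\right) \left(- \frac{5}{3}\right) = \frac{700}{3}$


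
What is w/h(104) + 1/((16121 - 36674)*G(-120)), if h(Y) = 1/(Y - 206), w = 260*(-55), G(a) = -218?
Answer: 6535336064401/4480554 ≈ 1.4586e+6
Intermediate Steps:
w = -14300
h(Y) = 1/(-206 + Y)
w/h(104) + 1/((16121 - 36674)*G(-120)) = -14300/(1/(-206 + 104)) + 1/((16121 - 36674)*(-218)) = -14300/(1/(-102)) - 1/218/(-20553) = -14300/(-1/102) - 1/20553*(-1/218) = -14300*(-102) + 1/4480554 = 1458600 + 1/4480554 = 6535336064401/4480554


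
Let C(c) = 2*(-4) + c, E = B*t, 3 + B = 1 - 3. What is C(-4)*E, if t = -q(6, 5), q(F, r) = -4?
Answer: 240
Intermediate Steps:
B = -5 (B = -3 + (1 - 3) = -3 - 2 = -5)
t = 4 (t = -1*(-4) = 4)
E = -20 (E = -5*4 = -20)
C(c) = -8 + c
C(-4)*E = (-8 - 4)*(-20) = -12*(-20) = 240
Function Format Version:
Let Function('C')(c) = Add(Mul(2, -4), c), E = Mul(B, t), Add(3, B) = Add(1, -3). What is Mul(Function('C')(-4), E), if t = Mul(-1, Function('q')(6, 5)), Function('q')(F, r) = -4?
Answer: 240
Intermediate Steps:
B = -5 (B = Add(-3, Add(1, -3)) = Add(-3, -2) = -5)
t = 4 (t = Mul(-1, -4) = 4)
E = -20 (E = Mul(-5, 4) = -20)
Function('C')(c) = Add(-8, c)
Mul(Function('C')(-4), E) = Mul(Add(-8, -4), -20) = Mul(-12, -20) = 240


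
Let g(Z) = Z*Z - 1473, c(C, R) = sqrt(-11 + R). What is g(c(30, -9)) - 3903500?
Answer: -3904993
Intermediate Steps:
g(Z) = -1473 + Z**2 (g(Z) = Z**2 - 1473 = -1473 + Z**2)
g(c(30, -9)) - 3903500 = (-1473 + (sqrt(-11 - 9))**2) - 3903500 = (-1473 + (sqrt(-20))**2) - 3903500 = (-1473 + (2*I*sqrt(5))**2) - 3903500 = (-1473 - 20) - 3903500 = -1493 - 3903500 = -3904993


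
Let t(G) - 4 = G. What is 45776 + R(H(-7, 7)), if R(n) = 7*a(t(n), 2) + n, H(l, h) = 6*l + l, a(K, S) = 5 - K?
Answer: 46077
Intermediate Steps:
t(G) = 4 + G
H(l, h) = 7*l
R(n) = 7 - 6*n (R(n) = 7*(5 - (4 + n)) + n = 7*(5 + (-4 - n)) + n = 7*(1 - n) + n = (7 - 7*n) + n = 7 - 6*n)
45776 + R(H(-7, 7)) = 45776 + (7 - 42*(-7)) = 45776 + (7 - 6*(-49)) = 45776 + (7 + 294) = 45776 + 301 = 46077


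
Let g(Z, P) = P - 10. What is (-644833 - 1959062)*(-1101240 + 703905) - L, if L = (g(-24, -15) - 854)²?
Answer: 1034617847184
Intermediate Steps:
g(Z, P) = -10 + P
L = 772641 (L = ((-10 - 15) - 854)² = (-25 - 854)² = (-879)² = 772641)
(-644833 - 1959062)*(-1101240 + 703905) - L = (-644833 - 1959062)*(-1101240 + 703905) - 1*772641 = -2603895*(-397335) - 772641 = 1034618619825 - 772641 = 1034617847184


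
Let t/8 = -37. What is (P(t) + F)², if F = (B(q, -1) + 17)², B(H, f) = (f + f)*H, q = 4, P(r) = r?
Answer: 46225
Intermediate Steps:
t = -296 (t = 8*(-37) = -296)
B(H, f) = 2*H*f (B(H, f) = (2*f)*H = 2*H*f)
F = 81 (F = (2*4*(-1) + 17)² = (-8 + 17)² = 9² = 81)
(P(t) + F)² = (-296 + 81)² = (-215)² = 46225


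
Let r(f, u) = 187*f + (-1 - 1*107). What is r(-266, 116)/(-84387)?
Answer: 49850/84387 ≈ 0.59073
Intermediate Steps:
r(f, u) = -108 + 187*f (r(f, u) = 187*f + (-1 - 107) = 187*f - 108 = -108 + 187*f)
r(-266, 116)/(-84387) = (-108 + 187*(-266))/(-84387) = (-108 - 49742)*(-1/84387) = -49850*(-1/84387) = 49850/84387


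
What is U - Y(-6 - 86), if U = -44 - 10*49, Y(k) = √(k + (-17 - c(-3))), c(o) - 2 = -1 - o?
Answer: -534 - I*√113 ≈ -534.0 - 10.63*I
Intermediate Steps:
c(o) = 1 - o (c(o) = 2 + (-1 - o) = 1 - o)
Y(k) = √(-21 + k) (Y(k) = √(k + (-17 - (1 - 1*(-3)))) = √(k + (-17 - (1 + 3))) = √(k + (-17 - 1*4)) = √(k + (-17 - 4)) = √(k - 21) = √(-21 + k))
U = -534 (U = -44 - 490 = -534)
U - Y(-6 - 86) = -534 - √(-21 + (-6 - 86)) = -534 - √(-21 - 92) = -534 - √(-113) = -534 - I*√113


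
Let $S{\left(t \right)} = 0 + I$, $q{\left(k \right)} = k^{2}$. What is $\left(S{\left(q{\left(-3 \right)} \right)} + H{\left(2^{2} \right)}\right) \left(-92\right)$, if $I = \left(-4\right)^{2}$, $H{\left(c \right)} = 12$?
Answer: $-2576$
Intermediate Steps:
$I = 16$
$S{\left(t \right)} = 16$ ($S{\left(t \right)} = 0 + 16 = 16$)
$\left(S{\left(q{\left(-3 \right)} \right)} + H{\left(2^{2} \right)}\right) \left(-92\right) = \left(16 + 12\right) \left(-92\right) = 28 \left(-92\right) = -2576$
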